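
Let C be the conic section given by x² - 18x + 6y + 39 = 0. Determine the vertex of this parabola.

Only x is squared. Complete the square in x: (x - 9)² = -6(y - 7).
Vertex (9, 7); 4p = -6 so p = -3/2. Opens down.

(9, 7)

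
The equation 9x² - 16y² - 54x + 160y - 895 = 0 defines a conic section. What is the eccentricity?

9(x² - 6x) -16(y² - 10y) = 895
Completing the square gives 9(x - 3)² -16(y - 5)² = 895 + 81 - 400 = 576.
Divide through by 576 to get (x - 3)²/64 - (y - 5)²/36 = 1.
Hyperbola, center (3, 5), transverse axis horizontal; a² = 64, b² = 36.
c² = a² + b² = 100, so c = 10.
e = c/a = 10/8 = 5/4.

e = 5/4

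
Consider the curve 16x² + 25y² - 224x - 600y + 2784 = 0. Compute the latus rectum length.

64/5

Group the x- and y-terms: 16(x² - 14x) + 25(y² - 24y) = -2784
Completing the square gives 16(x - 7)² + 25(y - 12)² = -2784 + 784 + 3600 = 1600.
Divide by 1600: (x - 7)²/100 + (y - 12)²/64 = 1
Ellipse, center (7, 12), major axis horizontal; a² = 100, b² = 64.
Latus rectum length = 2b²/a = 2·64/10 = 64/5.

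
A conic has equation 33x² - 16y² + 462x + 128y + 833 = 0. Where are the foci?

(-14, 4) and (0, 4)

Group the x- and y-terms: 33(x² + 14x) -16(y² - 8y) = -833
33(x + 7)² -16(y - 4)² = -833 + 1617 - 256 = 528
Divide through by 528 to get (x + 7)²/16 - (y - 4)²/33 = 1.
Hyperbola, center (-7, 4), transverse axis horizontal; a² = 16, b² = 33.
c² = a² + b² = 16 + 33 = 49, so c = 7.
Foci lie on the horizontal axis through the center: (h ± c, k).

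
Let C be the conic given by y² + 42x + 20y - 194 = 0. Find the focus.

(-7/2, -10)

Only y is squared. Complete the square in y: (y + 10)² = -42(x - 7).
Vertex (7, -10); 4p = -42 so p = -21/2. Opens left.
Focus is p units from the vertex along the axis: (h + p, k).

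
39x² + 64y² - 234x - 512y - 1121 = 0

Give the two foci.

39(x² - 6x) + 64(y² - 8y) = 1121
Complete the square: 39(x - 3)² + 64(y - 4)² = 1121 + 351 + 1024 = 2496
Divide by 2496: (x - 3)²/64 + (y - 4)²/39 = 1
Ellipse, center (3, 4), major axis horizontal; a² = 64, b² = 39.
c² = a² - b² = 64 - 39 = 25, so c = 5.
Foci lie on the horizontal axis through the center: (h ± c, k).

(-2, 4) and (8, 4)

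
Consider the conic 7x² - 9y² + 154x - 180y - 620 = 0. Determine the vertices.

(-20, -10) and (-2, -10)

Collect terms: 7(x² + 22x) -9(y² + 20y) = 620
Complete the square: 7(x + 11)² -9(y + 10)² = 620 + 847 - 900 = 567
Divide by 567: (x + 11)²/81 - (y + 10)²/63 = 1
Hyperbola, center (-11, -10), transverse axis horizontal; a² = 81, b² = 63.
a = 9. Vertices at (h ± a, k).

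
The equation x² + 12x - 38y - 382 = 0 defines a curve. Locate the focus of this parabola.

(-6, -3/2)

Only x is squared. Complete the square in x: (x + 6)² = 38(y + 11).
Vertex (-6, -11); 4p = 38 so p = 19/2. Opens up.
Focus is p units from the vertex along the axis: (h, k + p).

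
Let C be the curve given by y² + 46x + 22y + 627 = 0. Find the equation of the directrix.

x = 1/2

Only y is squared. Complete the square in y: (y + 11)² = -46(x + 11).
Vertex (-11, -11); 4p = -46 so p = -23/2. Opens left.
Directrix is the vertical line x = h − p = -11 − (-23/2) = 1/2.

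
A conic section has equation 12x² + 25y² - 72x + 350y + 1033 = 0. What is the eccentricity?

12(x² - 6x) + 25(y² + 14y) = -1033
12(x - 3)² + 25(y + 7)² = -1033 + 108 + 1225 = 300
Divide by 300: (x - 3)²/25 + (y + 7)²/12 = 1
Ellipse, center (3, -7), major axis horizontal; a² = 25, b² = 12.
c² = a² - b² = 13, so c = √13.
e = c/a = √13/5.

e = √13/5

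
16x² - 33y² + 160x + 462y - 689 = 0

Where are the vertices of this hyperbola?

16(x² + 10x) -33(y² - 14y) = 689
Complete the square in x and y: 16(x + 5)² -33(y - 7)² = 689 + 400 - 1617 = -528
Divide through by -528 to get (y - 7)²/16 - (x + 5)²/33 = 1.
Hyperbola, center (-5, 7), transverse axis vertical; a² = 16, b² = 33.
a = 4. Vertices at (h, k ± a).

(-5, 3) and (-5, 11)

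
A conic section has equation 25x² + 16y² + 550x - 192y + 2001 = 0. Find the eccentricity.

e = 3/5

Collect terms: 25(x² + 22x) + 16(y² - 12y) = -2001
Completing the square gives 25(x + 11)² + 16(y - 6)² = -2001 + 3025 + 576 = 1600.
Divide through by 1600 to get (x + 11)²/64 + (y - 6)²/100 = 1.
Ellipse, center (-11, 6), major axis vertical; a² = 100, b² = 64.
c² = a² - b² = 36, so c = 6.
e = c/a = 6/10 = 3/5.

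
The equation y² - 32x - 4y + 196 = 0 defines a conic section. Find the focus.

Only y is squared. Complete the square in y: (y - 2)² = 32(x - 6).
Vertex (6, 2); 4p = 32 so p = 8. Opens right.
Focus is p units from the vertex along the axis: (h + p, k).

(14, 2)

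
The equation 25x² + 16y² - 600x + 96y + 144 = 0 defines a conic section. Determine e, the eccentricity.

Group the x- and y-terms: 25(x² - 24x) + 16(y² + 6y) = -144
25(x - 12)² + 16(y + 3)² = -144 + 3600 + 144 = 3600
Divide by 3600: (x - 12)²/144 + (y + 3)²/225 = 1
Ellipse, center (12, -3), major axis vertical; a² = 225, b² = 144.
c² = a² - b² = 81, so c = 9.
e = c/a = 9/15 = 3/5.

e = 3/5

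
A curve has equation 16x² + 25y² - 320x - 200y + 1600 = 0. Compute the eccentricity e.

16(x² - 20x) + 25(y² - 8y) = -1600
Completing the square gives 16(x - 10)² + 25(y - 4)² = -1600 + 1600 + 400 = 400.
Dividing both sides by 400: (x - 10)²/25 + (y - 4)²/16 = 1
Ellipse, center (10, 4), major axis horizontal; a² = 25, b² = 16.
c² = a² - b² = 9, so c = 3.
e = c/a = 3/5.

e = 3/5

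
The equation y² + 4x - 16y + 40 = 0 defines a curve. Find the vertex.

(6, 8)

Only y is squared. Complete the square in y: (y - 8)² = -4(x - 6).
Vertex (6, 8); 4p = -4 so p = -1. Opens left.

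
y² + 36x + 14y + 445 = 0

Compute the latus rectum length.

Only y is squared. Complete the square in y: (y + 7)² = -36(x + 11).
Vertex (-11, -7); 4p = -36 so p = -9. Opens left.
Latus rectum length = |4p| = 36.

36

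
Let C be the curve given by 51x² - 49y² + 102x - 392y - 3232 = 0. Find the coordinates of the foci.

Group the x- and y-terms: 51(x² + 2x) -49(y² + 8y) = 3232
51(x + 1)² -49(y + 4)² = 3232 + 51 - 784 = 2499
Divide through by 2499 to get (x + 1)²/49 - (y + 4)²/51 = 1.
Hyperbola, center (-1, -4), transverse axis horizontal; a² = 49, b² = 51.
c² = a² + b² = 49 + 51 = 100, so c = 10.
Foci lie on the horizontal axis through the center: (h ± c, k).

(-11, -4) and (9, -4)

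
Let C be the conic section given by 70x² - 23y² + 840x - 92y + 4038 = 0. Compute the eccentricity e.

e = √6510/70

Rearranging, 70(x² + 12x) -23(y² + 4y) = -4038.
Complete the square in x and y: 70(x + 6)² -23(y + 2)² = -4038 + 2520 - 92 = -1610
Dividing both sides by -1610: (y + 2)²/70 - (x + 6)²/23 = 1
Hyperbola, center (-6, -2), transverse axis vertical; a² = 70, b² = 23.
c² = a² + b² = 93, so c = √93.
e = c/a = √93/√70 = √6510/70.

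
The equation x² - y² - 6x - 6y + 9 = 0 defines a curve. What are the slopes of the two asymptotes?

Group the x- and y-terms: (x² - 6x) -(y² + 6y) = -9
Complete the square in x and y: (x - 3)² -(y + 3)² = -9 + 9 - 9 = -9
Divide by -9: (y + 3)²/9 - (x - 3)²/9 = 1
Hyperbola, center (3, -3), transverse axis vertical; a² = 9, b² = 9.
For a vertical hyperbola the asymptotes have slope ±a/b.
Here that is ±3/3 = ±1.

1 and -1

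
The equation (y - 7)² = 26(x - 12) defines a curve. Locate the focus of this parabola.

Vertex (12, 7); 4p = 26 so p = 13/2. Opens right.
Focus is p units from the vertex along the axis: (h + p, k).

(37/2, 7)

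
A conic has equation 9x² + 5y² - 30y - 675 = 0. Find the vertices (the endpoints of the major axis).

(0, -9) and (0, 15)

Rearranging, 9x² + 5(y² - 6y) = 675.
9x² + 5(y - 3)² = 675 + 0 + 45 = 720
Divide through by 720 to get x²/80 + (y - 3)²/144 = 1.
Ellipse, center (0, 3), major axis vertical; a² = 144, b² = 80.
a = 12. Vertices at (h, k ± a).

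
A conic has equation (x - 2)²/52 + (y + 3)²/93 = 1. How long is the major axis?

2√93

Center (2, -3). The larger denominator 93 sits under the y-term, so the major axis is vertical; a² = 93, b² = 52.
a² = 93 so a = √93; the major axis has length 2a = 2√93.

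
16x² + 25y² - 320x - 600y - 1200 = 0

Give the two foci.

(-2, 12) and (22, 12)

Collect terms: 16(x² - 20x) + 25(y² - 24y) = 1200
Complete the square in x and y: 16(x - 10)² + 25(y - 12)² = 1200 + 1600 + 3600 = 6400
Divide through by 6400 to get (x - 10)²/400 + (y - 12)²/256 = 1.
Ellipse, center (10, 12), major axis horizontal; a² = 400, b² = 256.
c² = a² - b² = 400 - 256 = 144, so c = 12.
Foci lie on the horizontal axis through the center: (h ± c, k).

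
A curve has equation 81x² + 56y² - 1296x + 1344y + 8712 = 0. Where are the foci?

Collect terms: 81(x² - 16x) + 56(y² + 24y) = -8712
Complete the square in x and y: 81(x - 8)² + 56(y + 12)² = -8712 + 5184 + 8064 = 4536
Dividing both sides by 4536: (x - 8)²/56 + (y + 12)²/81 = 1
Ellipse, center (8, -12), major axis vertical; a² = 81, b² = 56.
c² = a² - b² = 81 - 56 = 25, so c = 5.
Foci lie on the vertical axis through the center: (h, k ± c).

(8, -17) and (8, -7)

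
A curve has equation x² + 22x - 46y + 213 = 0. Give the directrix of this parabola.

y = -19/2

Only x is squared. Complete the square in x: (x + 11)² = 46(y - 2).
Vertex (-11, 2); 4p = 46 so p = 23/2. Opens up.
Directrix is the horizontal line y = k − p = 2 − (23/2) = -19/2.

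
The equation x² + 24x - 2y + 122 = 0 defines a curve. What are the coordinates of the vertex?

(-12, -11)

Only x is squared. Complete the square in x: (x + 12)² = 2(y + 11).
Vertex (-12, -11); 4p = 2 so p = 1/2. Opens up.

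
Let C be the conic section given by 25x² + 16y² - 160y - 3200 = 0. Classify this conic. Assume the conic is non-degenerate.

No xy term. Coefficients of x² and y² are A = 25, C = 16.
A and C have the same sign but A ≠ C ⇒ ellipse.

ellipse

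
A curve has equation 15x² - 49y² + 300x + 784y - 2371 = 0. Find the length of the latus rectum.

15(x² + 20x) -49(y² - 16y) = 2371
Complete the square in x and y: 15(x + 10)² -49(y - 8)² = 2371 + 1500 - 3136 = 735
Dividing both sides by 735: (x + 10)²/49 - (y - 8)²/15 = 1
Hyperbola, center (-10, 8), transverse axis horizontal; a² = 49, b² = 15.
Latus rectum length = 2b²/a = 2·15/7 = 30/7.

30/7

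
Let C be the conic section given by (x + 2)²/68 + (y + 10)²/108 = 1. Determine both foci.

Center (-2, -10). The larger denominator 108 sits under the y-term, so the major axis is vertical; a² = 108, b² = 68.
c² = a² - b² = 108 - 68 = 40, so c = 2√10.
Foci lie on the vertical axis through the center: (h, k ± c).

(-2, -10 - 2√10) and (-2, -10 + 2√10)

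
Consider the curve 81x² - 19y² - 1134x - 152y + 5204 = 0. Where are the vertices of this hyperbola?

Rearranging, 81(x² - 14x) -19(y² + 8y) = -5204.
81(x - 7)² -19(y + 4)² = -5204 + 3969 - 304 = -1539
Divide by -1539: (y + 4)²/81 - (x - 7)²/19 = 1
Hyperbola, center (7, -4), transverse axis vertical; a² = 81, b² = 19.
a = 9. Vertices at (h, k ± a).

(7, -13) and (7, 5)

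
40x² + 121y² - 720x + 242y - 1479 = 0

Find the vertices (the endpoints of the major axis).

Group the x- and y-terms: 40(x² - 18x) + 121(y² + 2y) = 1479
Complete the square in x and y: 40(x - 9)² + 121(y + 1)² = 1479 + 3240 + 121 = 4840
Divide by 4840: (x - 9)²/121 + (y + 1)²/40 = 1
Ellipse, center (9, -1), major axis horizontal; a² = 121, b² = 40.
a = 11. Vertices at (h ± a, k).

(-2, -1) and (20, -1)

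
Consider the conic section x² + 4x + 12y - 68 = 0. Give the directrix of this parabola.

Only x is squared. Complete the square in x: (x + 2)² = -12(y - 6).
Vertex (-2, 6); 4p = -12 so p = -3. Opens down.
Directrix is the horizontal line y = k − p = 6 − (-3) = 9.

y = 9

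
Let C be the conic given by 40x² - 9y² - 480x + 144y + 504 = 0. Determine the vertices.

40(x² - 12x) -9(y² - 16y) = -504
Complete the square: 40(x - 6)² -9(y - 8)² = -504 + 1440 - 576 = 360
Divide by 360: (x - 6)²/9 - (y - 8)²/40 = 1
Hyperbola, center (6, 8), transverse axis horizontal; a² = 9, b² = 40.
a = 3. Vertices at (h ± a, k).

(3, 8) and (9, 8)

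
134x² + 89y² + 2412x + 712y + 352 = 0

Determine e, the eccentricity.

e = 3√670/134

Group: 134(x² + 18x) + 89(y² + 8y) = -352
Complete the square: 134(x + 9)² + 89(y + 4)² = -352 + 10854 + 1424 = 11926
Dividing both sides by 11926: (x + 9)²/89 + (y + 4)²/134 = 1
Ellipse, center (-9, -4), major axis vertical; a² = 134, b² = 89.
c² = a² - b² = 45, so c = 3√5.
e = c/a = 3√5/√134 = 3√670/134.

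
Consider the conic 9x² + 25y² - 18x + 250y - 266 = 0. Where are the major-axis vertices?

(-9, -5) and (11, -5)

Collect terms: 9(x² - 2x) + 25(y² + 10y) = 266
Completing the square gives 9(x - 1)² + 25(y + 5)² = 266 + 9 + 625 = 900.
Divide by 900: (x - 1)²/100 + (y + 5)²/36 = 1
Ellipse, center (1, -5), major axis horizontal; a² = 100, b² = 36.
a = 10. Vertices at (h ± a, k).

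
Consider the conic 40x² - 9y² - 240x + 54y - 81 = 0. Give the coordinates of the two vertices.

(0, 3) and (6, 3)

Rearranging, 40(x² - 6x) -9(y² - 6y) = 81.
40(x - 3)² -9(y - 3)² = 81 + 360 - 81 = 360
Divide by 360: (x - 3)²/9 - (y - 3)²/40 = 1
Hyperbola, center (3, 3), transverse axis horizontal; a² = 9, b² = 40.
a = 3. Vertices at (h ± a, k).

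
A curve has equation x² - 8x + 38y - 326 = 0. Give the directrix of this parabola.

Only x is squared. Complete the square in x: (x - 4)² = -38(y - 9).
Vertex (4, 9); 4p = -38 so p = -19/2. Opens down.
Directrix is the horizontal line y = k − p = 9 − (-19/2) = 37/2.

y = 37/2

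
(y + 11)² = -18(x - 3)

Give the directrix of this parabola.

x = 15/2

Vertex (3, -11); 4p = -18 so p = -9/2. Opens left.
Directrix is the vertical line x = h − p = 3 − (-9/2) = 15/2.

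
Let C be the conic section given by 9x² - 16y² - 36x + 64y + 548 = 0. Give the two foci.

9(x² - 4x) -16(y² - 4y) = -548
Complete the square: 9(x - 2)² -16(y - 2)² = -548 + 36 - 64 = -576
Divide through by -576 to get (y - 2)²/36 - (x - 2)²/64 = 1.
Hyperbola, center (2, 2), transverse axis vertical; a² = 36, b² = 64.
c² = a² + b² = 36 + 64 = 100, so c = 10.
Foci lie on the vertical axis through the center: (h, k ± c).

(2, -8) and (2, 12)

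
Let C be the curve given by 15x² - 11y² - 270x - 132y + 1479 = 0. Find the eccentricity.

e = √390/15

Group the x- and y-terms: 15(x² - 18x) -11(y² + 12y) = -1479
Completing the square gives 15(x - 9)² -11(y + 6)² = -1479 + 1215 - 396 = -660.
Divide by -660: (y + 6)²/60 - (x - 9)²/44 = 1
Hyperbola, center (9, -6), transverse axis vertical; a² = 60, b² = 44.
c² = a² + b² = 104, so c = 2√26.
e = c/a = 2√26/2√15 = √390/15.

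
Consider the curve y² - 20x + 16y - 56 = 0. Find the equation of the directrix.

x = -11

Only y is squared. Complete the square in y: (y + 8)² = 20(x + 6).
Vertex (-6, -8); 4p = 20 so p = 5. Opens right.
Directrix is the vertical line x = h − p = -6 − (5) = -11.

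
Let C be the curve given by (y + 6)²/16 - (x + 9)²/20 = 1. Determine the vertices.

Center (-9, -6). The positive term is the y-term, so the transverse axis is vertical; a² = 16, b² = 20.
a = 4. Vertices at (h, k ± a).

(-9, -10) and (-9, -2)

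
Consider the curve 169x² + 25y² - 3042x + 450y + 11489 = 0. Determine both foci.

Group the x- and y-terms: 169(x² - 18x) + 25(y² + 18y) = -11489
Complete the square: 169(x - 9)² + 25(y + 9)² = -11489 + 13689 + 2025 = 4225
Divide through by 4225 to get (x - 9)²/25 + (y + 9)²/169 = 1.
Ellipse, center (9, -9), major axis vertical; a² = 169, b² = 25.
c² = a² - b² = 169 - 25 = 144, so c = 12.
Foci lie on the vertical axis through the center: (h, k ± c).

(9, -21) and (9, 3)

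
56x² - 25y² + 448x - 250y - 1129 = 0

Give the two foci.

Group: 56(x² + 8x) -25(y² + 10y) = 1129
56(x + 4)² -25(y + 5)² = 1129 + 896 - 625 = 1400
Divide through by 1400 to get (x + 4)²/25 - (y + 5)²/56 = 1.
Hyperbola, center (-4, -5), transverse axis horizontal; a² = 25, b² = 56.
c² = a² + b² = 25 + 56 = 81, so c = 9.
Foci lie on the horizontal axis through the center: (h ± c, k).

(-13, -5) and (5, -5)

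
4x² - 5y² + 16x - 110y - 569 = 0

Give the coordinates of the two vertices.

Group the x- and y-terms: 4(x² + 4x) -5(y² + 22y) = 569
4(x + 2)² -5(y + 11)² = 569 + 16 - 605 = -20
Divide by -20: (y + 11)²/4 - (x + 2)²/5 = 1
Hyperbola, center (-2, -11), transverse axis vertical; a² = 4, b² = 5.
a = 2. Vertices at (h, k ± a).

(-2, -13) and (-2, -9)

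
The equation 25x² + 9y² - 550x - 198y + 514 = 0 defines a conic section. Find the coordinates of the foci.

Group the x- and y-terms: 25(x² - 22x) + 9(y² - 22y) = -514
Complete the square: 25(x - 11)² + 9(y - 11)² = -514 + 3025 + 1089 = 3600
Dividing both sides by 3600: (x - 11)²/144 + (y - 11)²/400 = 1
Ellipse, center (11, 11), major axis vertical; a² = 400, b² = 144.
c² = a² - b² = 400 - 144 = 256, so c = 16.
Foci lie on the vertical axis through the center: (h, k ± c).

(11, -5) and (11, 27)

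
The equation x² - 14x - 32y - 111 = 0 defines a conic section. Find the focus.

(7, 3)

Only x is squared. Complete the square in x: (x - 7)² = 32(y + 5).
Vertex (7, -5); 4p = 32 so p = 8. Opens up.
Focus is p units from the vertex along the axis: (h, k + p).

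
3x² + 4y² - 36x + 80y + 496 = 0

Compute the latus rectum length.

Group: 3(x² - 12x) + 4(y² + 20y) = -496
Completing the square gives 3(x - 6)² + 4(y + 10)² = -496 + 108 + 400 = 12.
Dividing both sides by 12: (x - 6)²/4 + (y + 10)²/3 = 1
Ellipse, center (6, -10), major axis horizontal; a² = 4, b² = 3.
Latus rectum length = 2b²/a = 2·3/2 = 3.

3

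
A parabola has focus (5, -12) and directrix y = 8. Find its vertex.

(5, -2)

The vertex is the midpoint between the focus and the directrix along the axis of symmetry.
Axis is vertical (directrix is horizontal). Vertex y-coordinate = (-12 + 8)/2 = -2; x-coordinate = 5.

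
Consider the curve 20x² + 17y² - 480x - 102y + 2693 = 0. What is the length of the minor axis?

Group: 20(x² - 24x) + 17(y² - 6y) = -2693
20(x - 12)² + 17(y - 3)² = -2693 + 2880 + 153 = 340
Divide through by 340 to get (x - 12)²/17 + (y - 3)²/20 = 1.
Ellipse, center (12, 3), major axis vertical; a² = 20, b² = 17.
b² = 17 so b = √17; the minor axis has length 2b = 2√17.

2√17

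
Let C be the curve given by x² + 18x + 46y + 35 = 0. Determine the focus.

Only x is squared. Complete the square in x: (x + 9)² = -46(y - 1).
Vertex (-9, 1); 4p = -46 so p = -23/2. Opens down.
Focus is p units from the vertex along the axis: (h, k + p).

(-9, -21/2)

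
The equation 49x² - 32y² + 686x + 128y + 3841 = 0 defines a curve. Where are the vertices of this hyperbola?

Group: 49(x² + 14x) -32(y² - 4y) = -3841
Completing the square gives 49(x + 7)² -32(y - 2)² = -3841 + 2401 - 128 = -1568.
Divide through by -1568 to get (y - 2)²/49 - (x + 7)²/32 = 1.
Hyperbola, center (-7, 2), transverse axis vertical; a² = 49, b² = 32.
a = 7. Vertices at (h, k ± a).

(-7, -5) and (-7, 9)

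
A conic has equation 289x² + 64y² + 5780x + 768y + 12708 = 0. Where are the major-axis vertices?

Collect terms: 289(x² + 20x) + 64(y² + 12y) = -12708
Complete the square: 289(x + 10)² + 64(y + 6)² = -12708 + 28900 + 2304 = 18496
Divide through by 18496 to get (x + 10)²/64 + (y + 6)²/289 = 1.
Ellipse, center (-10, -6), major axis vertical; a² = 289, b² = 64.
a = 17. Vertices at (h, k ± a).

(-10, -23) and (-10, 11)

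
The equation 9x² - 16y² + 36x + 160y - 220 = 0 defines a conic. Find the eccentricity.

Group: 9(x² + 4x) -16(y² - 10y) = 220
Complete the square in x and y: 9(x + 2)² -16(y - 5)² = 220 + 36 - 400 = -144
Divide through by -144 to get (y - 5)²/9 - (x + 2)²/16 = 1.
Hyperbola, center (-2, 5), transverse axis vertical; a² = 9, b² = 16.
c² = a² + b² = 25, so c = 5.
e = c/a = 5/3.

e = 5/3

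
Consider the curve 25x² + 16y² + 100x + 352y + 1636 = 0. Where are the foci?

(-2, -14) and (-2, -8)

Rearranging, 25(x² + 4x) + 16(y² + 22y) = -1636.
Complete the square in x and y: 25(x + 2)² + 16(y + 11)² = -1636 + 100 + 1936 = 400
Divide by 400: (x + 2)²/16 + (y + 11)²/25 = 1
Ellipse, center (-2, -11), major axis vertical; a² = 25, b² = 16.
c² = a² - b² = 25 - 16 = 9, so c = 3.
Foci lie on the vertical axis through the center: (h, k ± c).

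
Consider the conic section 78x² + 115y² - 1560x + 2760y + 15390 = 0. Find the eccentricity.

e = √4255/115

Group: 78(x² - 20x) + 115(y² + 24y) = -15390
Complete the square: 78(x - 10)² + 115(y + 12)² = -15390 + 7800 + 16560 = 8970
Dividing both sides by 8970: (x - 10)²/115 + (y + 12)²/78 = 1
Ellipse, center (10, -12), major axis horizontal; a² = 115, b² = 78.
c² = a² - b² = 37, so c = √37.
e = c/a = √37/√115 = √4255/115.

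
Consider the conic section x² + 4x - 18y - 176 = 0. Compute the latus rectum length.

18

Only x is squared. Complete the square in x: (x + 2)² = 18(y + 10).
Vertex (-2, -10); 4p = 18 so p = 9/2. Opens up.
Latus rectum length = |4p| = 18.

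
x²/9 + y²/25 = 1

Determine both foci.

(0, -4) and (0, 4)

Center (0, 0). The larger denominator 25 sits under the y-term, so the major axis is vertical; a² = 25, b² = 9.
c² = a² - b² = 25 - 9 = 16, so c = 4.
Foci lie on the vertical axis through the center: (h, k ± c).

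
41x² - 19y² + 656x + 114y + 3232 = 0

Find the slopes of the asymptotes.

41(x² + 16x) -19(y² - 6y) = -3232
Complete the square: 41(x + 8)² -19(y - 3)² = -3232 + 2624 - 171 = -779
Divide through by -779 to get (y - 3)²/41 - (x + 8)²/19 = 1.
Hyperbola, center (-8, 3), transverse axis vertical; a² = 41, b² = 19.
For a vertical hyperbola the asymptotes have slope ±a/b.
Here that is ±√41/√19 = ±√779/19.

√779/19 and -√779/19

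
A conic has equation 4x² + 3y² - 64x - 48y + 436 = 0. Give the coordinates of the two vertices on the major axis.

Collect terms: 4(x² - 16x) + 3(y² - 16y) = -436
Complete the square in x and y: 4(x - 8)² + 3(y - 8)² = -436 + 256 + 192 = 12
Divide through by 12 to get (x - 8)²/3 + (y - 8)²/4 = 1.
Ellipse, center (8, 8), major axis vertical; a² = 4, b² = 3.
a = 2. Vertices at (h, k ± a).

(8, 6) and (8, 10)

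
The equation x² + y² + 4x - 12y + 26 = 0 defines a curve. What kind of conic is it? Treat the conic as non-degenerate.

No xy term. Coefficients of x² and y² are A = 1, C = 1.
A = C (same sign) ⇒ circle.

circle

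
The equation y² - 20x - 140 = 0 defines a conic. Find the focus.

(-2, 0)

Only y is squared. Complete the square in y: y² = 20(x + 7).
Vertex (-7, 0); 4p = 20 so p = 5. Opens right.
Focus is p units from the vertex along the axis: (h + p, k).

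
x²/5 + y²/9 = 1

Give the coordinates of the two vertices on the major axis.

(0, -3) and (0, 3)

Center (0, 0). The larger denominator 9 sits under the y-term, so the major axis is vertical; a² = 9, b² = 5.
a = 3. Vertices at (h, k ± a).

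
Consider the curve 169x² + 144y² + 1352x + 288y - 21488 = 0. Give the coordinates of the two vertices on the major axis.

(-4, -14) and (-4, 12)

Collect terms: 169(x² + 8x) + 144(y² + 2y) = 21488
Complete the square: 169(x + 4)² + 144(y + 1)² = 21488 + 2704 + 144 = 24336
Divide by 24336: (x + 4)²/144 + (y + 1)²/169 = 1
Ellipse, center (-4, -1), major axis vertical; a² = 169, b² = 144.
a = 13. Vertices at (h, k ± a).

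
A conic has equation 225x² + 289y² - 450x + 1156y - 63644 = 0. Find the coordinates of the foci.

(-7, -2) and (9, -2)

Rearranging, 225(x² - 2x) + 289(y² + 4y) = 63644.
225(x - 1)² + 289(y + 2)² = 63644 + 225 + 1156 = 65025
Dividing both sides by 65025: (x - 1)²/289 + (y + 2)²/225 = 1
Ellipse, center (1, -2), major axis horizontal; a² = 289, b² = 225.
c² = a² - b² = 289 - 225 = 64, so c = 8.
Foci lie on the horizontal axis through the center: (h ± c, k).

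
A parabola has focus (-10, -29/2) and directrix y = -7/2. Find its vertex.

The vertex is the midpoint between the focus and the directrix along the axis of symmetry.
Axis is vertical (directrix is horizontal). Vertex y-coordinate = (-29/2 + (-7/2))/2 = -9; x-coordinate = -10.

(-10, -9)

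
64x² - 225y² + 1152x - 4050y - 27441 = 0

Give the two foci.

(-26, -9) and (8, -9)

Collect terms: 64(x² + 18x) -225(y² + 18y) = 27441
64(x + 9)² -225(y + 9)² = 27441 + 5184 - 18225 = 14400
Dividing both sides by 14400: (x + 9)²/225 - (y + 9)²/64 = 1
Hyperbola, center (-9, -9), transverse axis horizontal; a² = 225, b² = 64.
c² = a² + b² = 225 + 64 = 289, so c = 17.
Foci lie on the horizontal axis through the center: (h ± c, k).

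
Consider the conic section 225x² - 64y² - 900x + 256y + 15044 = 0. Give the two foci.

(2, -15) and (2, 19)

Group: 225(x² - 4x) -64(y² - 4y) = -15044
225(x - 2)² -64(y - 2)² = -15044 + 900 - 256 = -14400
Divide through by -14400 to get (y - 2)²/225 - (x - 2)²/64 = 1.
Hyperbola, center (2, 2), transverse axis vertical; a² = 225, b² = 64.
c² = a² + b² = 225 + 64 = 289, so c = 17.
Foci lie on the vertical axis through the center: (h, k ± c).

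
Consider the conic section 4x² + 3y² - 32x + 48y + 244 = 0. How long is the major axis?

4(x² - 8x) + 3(y² + 16y) = -244
Complete the square in x and y: 4(x - 4)² + 3(y + 8)² = -244 + 64 + 192 = 12
Dividing both sides by 12: (x - 4)²/3 + (y + 8)²/4 = 1
Ellipse, center (4, -8), major axis vertical; a² = 4, b² = 3.
a² = 4 so a = 2; the major axis has length 2a = 4.

4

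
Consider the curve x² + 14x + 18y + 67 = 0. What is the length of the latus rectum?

18

Only x is squared. Complete the square in x: (x + 7)² = -18(y + 1).
Vertex (-7, -1); 4p = -18 so p = -9/2. Opens down.
Latus rectum length = |4p| = 18.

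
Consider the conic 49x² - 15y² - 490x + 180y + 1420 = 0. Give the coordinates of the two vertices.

49(x² - 10x) -15(y² - 12y) = -1420
Complete the square in x and y: 49(x - 5)² -15(y - 6)² = -1420 + 1225 - 540 = -735
Divide through by -735 to get (y - 6)²/49 - (x - 5)²/15 = 1.
Hyperbola, center (5, 6), transverse axis vertical; a² = 49, b² = 15.
a = 7. Vertices at (h, k ± a).

(5, -1) and (5, 13)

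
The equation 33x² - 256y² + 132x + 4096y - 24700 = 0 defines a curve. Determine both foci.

Rearranging, 33(x² + 4x) -256(y² - 16y) = 24700.
33(x + 2)² -256(y - 8)² = 24700 + 132 - 16384 = 8448
Divide through by 8448 to get (x + 2)²/256 - (y - 8)²/33 = 1.
Hyperbola, center (-2, 8), transverse axis horizontal; a² = 256, b² = 33.
c² = a² + b² = 256 + 33 = 289, so c = 17.
Foci lie on the horizontal axis through the center: (h ± c, k).

(-19, 8) and (15, 8)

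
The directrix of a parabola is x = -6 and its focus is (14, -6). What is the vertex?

(4, -6)

The vertex is the midpoint between the focus and the directrix along the axis of symmetry.
Axis is horizontal (directrix is vertical). Vertex x-coordinate = (14 + (-6))/2 = 4; y-coordinate = -6.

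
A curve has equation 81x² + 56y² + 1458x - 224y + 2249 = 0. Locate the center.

Group the x- and y-terms: 81(x² + 18x) + 56(y² - 4y) = -2249
Complete the square: 81(x + 9)² + 56(y - 2)² = -2249 + 6561 + 224 = 4536
Dividing both sides by 4536: (x + 9)²/56 + (y - 2)²/81 = 1
Ellipse with center (-9, 2).

(-9, 2)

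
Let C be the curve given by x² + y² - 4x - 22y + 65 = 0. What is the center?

(2, 11)

Group the x- and y-terms: (x² - 4x) + (y² - 22y) = -65
Completing the square gives (x - 2)² + (y - 11)² = -65 + 4 + 121 = 60.
So (x - 2)² + (y - 11)² = 60.
Circle centered at (2, 11) with r² = 60.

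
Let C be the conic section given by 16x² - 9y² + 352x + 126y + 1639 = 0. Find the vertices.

(-11, 3) and (-11, 11)

Group the x- and y-terms: 16(x² + 22x) -9(y² - 14y) = -1639
Completing the square gives 16(x + 11)² -9(y - 7)² = -1639 + 1936 - 441 = -144.
Divide through by -144 to get (y - 7)²/16 - (x + 11)²/9 = 1.
Hyperbola, center (-11, 7), transverse axis vertical; a² = 16, b² = 9.
a = 4. Vertices at (h, k ± a).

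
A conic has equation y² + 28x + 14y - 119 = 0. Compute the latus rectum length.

28

Only y is squared. Complete the square in y: (y + 7)² = -28(x - 6).
Vertex (6, -7); 4p = -28 so p = -7. Opens left.
Latus rectum length = |4p| = 28.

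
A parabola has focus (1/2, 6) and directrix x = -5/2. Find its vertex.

The vertex is the midpoint between the focus and the directrix along the axis of symmetry.
Axis is horizontal (directrix is vertical). Vertex x-coordinate = (1/2 + (-5/2))/2 = -1; y-coordinate = 6.

(-1, 6)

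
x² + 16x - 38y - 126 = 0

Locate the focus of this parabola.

Only x is squared. Complete the square in x: (x + 8)² = 38(y + 5).
Vertex (-8, -5); 4p = 38 so p = 19/2. Opens up.
Focus is p units from the vertex along the axis: (h, k + p).

(-8, 9/2)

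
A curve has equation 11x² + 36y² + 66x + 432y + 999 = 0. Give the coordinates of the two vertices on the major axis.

(-9, -6) and (3, -6)

Group the x- and y-terms: 11(x² + 6x) + 36(y² + 12y) = -999
11(x + 3)² + 36(y + 6)² = -999 + 99 + 1296 = 396
Divide through by 396 to get (x + 3)²/36 + (y + 6)²/11 = 1.
Ellipse, center (-3, -6), major axis horizontal; a² = 36, b² = 11.
a = 6. Vertices at (h ± a, k).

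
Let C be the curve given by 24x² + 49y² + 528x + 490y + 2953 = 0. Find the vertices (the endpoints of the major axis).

(-18, -5) and (-4, -5)

Group the x- and y-terms: 24(x² + 22x) + 49(y² + 10y) = -2953
Complete the square: 24(x + 11)² + 49(y + 5)² = -2953 + 2904 + 1225 = 1176
Divide through by 1176 to get (x + 11)²/49 + (y + 5)²/24 = 1.
Ellipse, center (-11, -5), major axis horizontal; a² = 49, b² = 24.
a = 7. Vertices at (h ± a, k).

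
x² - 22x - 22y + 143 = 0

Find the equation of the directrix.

Only x is squared. Complete the square in x: (x - 11)² = 22(y - 1).
Vertex (11, 1); 4p = 22 so p = 11/2. Opens up.
Directrix is the horizontal line y = k − p = 1 − (11/2) = -9/2.

y = -9/2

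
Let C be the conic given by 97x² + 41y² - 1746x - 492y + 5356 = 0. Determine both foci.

(9, 6 - 2√14) and (9, 6 + 2√14)

Group: 97(x² - 18x) + 41(y² - 12y) = -5356
Complete the square in x and y: 97(x - 9)² + 41(y - 6)² = -5356 + 7857 + 1476 = 3977
Divide by 3977: (x - 9)²/41 + (y - 6)²/97 = 1
Ellipse, center (9, 6), major axis vertical; a² = 97, b² = 41.
c² = a² - b² = 97 - 41 = 56, so c = 2√14.
Foci lie on the vertical axis through the center: (h, k ± c).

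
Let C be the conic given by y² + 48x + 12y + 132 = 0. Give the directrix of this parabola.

Only y is squared. Complete the square in y: (y + 6)² = -48(x + 2).
Vertex (-2, -6); 4p = -48 so p = -12. Opens left.
Directrix is the vertical line x = h − p = -2 − (-12) = 10.

x = 10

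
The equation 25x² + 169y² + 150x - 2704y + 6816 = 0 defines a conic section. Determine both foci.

(-15, 8) and (9, 8)

Collect terms: 25(x² + 6x) + 169(y² - 16y) = -6816
Complete the square in x and y: 25(x + 3)² + 169(y - 8)² = -6816 + 225 + 10816 = 4225
Divide through by 4225 to get (x + 3)²/169 + (y - 8)²/25 = 1.
Ellipse, center (-3, 8), major axis horizontal; a² = 169, b² = 25.
c² = a² - b² = 169 - 25 = 144, so c = 12.
Foci lie on the horizontal axis through the center: (h ± c, k).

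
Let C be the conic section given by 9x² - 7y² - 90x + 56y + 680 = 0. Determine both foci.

9(x² - 10x) -7(y² - 8y) = -680
Completing the square gives 9(x - 5)² -7(y - 4)² = -680 + 225 - 112 = -567.
Divide through by -567 to get (y - 4)²/81 - (x - 5)²/63 = 1.
Hyperbola, center (5, 4), transverse axis vertical; a² = 81, b² = 63.
c² = a² + b² = 81 + 63 = 144, so c = 12.
Foci lie on the vertical axis through the center: (h, k ± c).

(5, -8) and (5, 16)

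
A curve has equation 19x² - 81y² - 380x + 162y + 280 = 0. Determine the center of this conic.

(10, 1)

19(x² - 20x) -81(y² - 2y) = -280
Complete the square: 19(x - 10)² -81(y - 1)² = -280 + 1900 - 81 = 1539
Dividing both sides by 1539: (x - 10)²/81 - (y - 1)²/19 = 1
Hyperbola with center (10, 1).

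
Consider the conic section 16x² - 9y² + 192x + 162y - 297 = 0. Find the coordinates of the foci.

Rearranging, 16(x² + 12x) -9(y² - 18y) = 297.
16(x + 6)² -9(y - 9)² = 297 + 576 - 729 = 144
Divide by 144: (x + 6)²/9 - (y - 9)²/16 = 1
Hyperbola, center (-6, 9), transverse axis horizontal; a² = 9, b² = 16.
c² = a² + b² = 9 + 16 = 25, so c = 5.
Foci lie on the horizontal axis through the center: (h ± c, k).

(-11, 9) and (-1, 9)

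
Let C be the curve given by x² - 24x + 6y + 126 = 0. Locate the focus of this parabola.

Only x is squared. Complete the square in x: (x - 12)² = -6(y - 3).
Vertex (12, 3); 4p = -6 so p = -3/2. Opens down.
Focus is p units from the vertex along the axis: (h, k + p).

(12, 3/2)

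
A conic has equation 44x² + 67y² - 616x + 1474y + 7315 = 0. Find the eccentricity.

Group the x- and y-terms: 44(x² - 14x) + 67(y² + 22y) = -7315
Complete the square: 44(x - 7)² + 67(y + 11)² = -7315 + 2156 + 8107 = 2948
Divide through by 2948 to get (x - 7)²/67 + (y + 11)²/44 = 1.
Ellipse, center (7, -11), major axis horizontal; a² = 67, b² = 44.
c² = a² - b² = 23, so c = √23.
e = c/a = √23/√67 = √1541/67.

e = √1541/67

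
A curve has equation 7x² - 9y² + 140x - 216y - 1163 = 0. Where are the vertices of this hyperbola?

7(x² + 20x) -9(y² + 24y) = 1163
Complete the square: 7(x + 10)² -9(y + 12)² = 1163 + 700 - 1296 = 567
Divide by 567: (x + 10)²/81 - (y + 12)²/63 = 1
Hyperbola, center (-10, -12), transverse axis horizontal; a² = 81, b² = 63.
a = 9. Vertices at (h ± a, k).

(-19, -12) and (-1, -12)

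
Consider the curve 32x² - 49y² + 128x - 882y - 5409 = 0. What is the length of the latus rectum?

Group the x- and y-terms: 32(x² + 4x) -49(y² + 18y) = 5409
Completing the square gives 32(x + 2)² -49(y + 9)² = 5409 + 128 - 3969 = 1568.
Divide by 1568: (x + 2)²/49 - (y + 9)²/32 = 1
Hyperbola, center (-2, -9), transverse axis horizontal; a² = 49, b² = 32.
Latus rectum length = 2b²/a = 2·32/7 = 64/7.

64/7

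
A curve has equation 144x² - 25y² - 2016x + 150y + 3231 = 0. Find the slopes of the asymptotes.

12/5 and -12/5

Collect terms: 144(x² - 14x) -25(y² - 6y) = -3231
144(x - 7)² -25(y - 3)² = -3231 + 7056 - 225 = 3600
Divide by 3600: (x - 7)²/25 - (y - 3)²/144 = 1
Hyperbola, center (7, 3), transverse axis horizontal; a² = 25, b² = 144.
For a horizontal hyperbola the asymptotes have slope ±b/a.
Here that is ±12/5.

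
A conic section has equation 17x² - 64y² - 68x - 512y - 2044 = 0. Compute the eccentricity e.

e = 9/8

Rearranging, 17(x² - 4x) -64(y² + 8y) = 2044.
Complete the square in x and y: 17(x - 2)² -64(y + 4)² = 2044 + 68 - 1024 = 1088
Divide by 1088: (x - 2)²/64 - (y + 4)²/17 = 1
Hyperbola, center (2, -4), transverse axis horizontal; a² = 64, b² = 17.
c² = a² + b² = 81, so c = 9.
e = c/a = 9/8.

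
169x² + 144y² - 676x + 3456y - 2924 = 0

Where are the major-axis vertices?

Group the x- and y-terms: 169(x² - 4x) + 144(y² + 24y) = 2924
Complete the square in x and y: 169(x - 2)² + 144(y + 12)² = 2924 + 676 + 20736 = 24336
Dividing both sides by 24336: (x - 2)²/144 + (y + 12)²/169 = 1
Ellipse, center (2, -12), major axis vertical; a² = 169, b² = 144.
a = 13. Vertices at (h, k ± a).

(2, -25) and (2, 1)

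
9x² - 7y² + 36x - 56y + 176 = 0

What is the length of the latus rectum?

Group: 9(x² + 4x) -7(y² + 8y) = -176
Complete the square: 9(x + 2)² -7(y + 4)² = -176 + 36 - 112 = -252
Divide by -252: (y + 4)²/36 - (x + 2)²/28 = 1
Hyperbola, center (-2, -4), transverse axis vertical; a² = 36, b² = 28.
Latus rectum length = 2b²/a = 2·28/6 = 28/3.

28/3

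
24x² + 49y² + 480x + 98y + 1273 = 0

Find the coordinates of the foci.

(-15, -1) and (-5, -1)

Collect terms: 24(x² + 20x) + 49(y² + 2y) = -1273
Completing the square gives 24(x + 10)² + 49(y + 1)² = -1273 + 2400 + 49 = 1176.
Dividing both sides by 1176: (x + 10)²/49 + (y + 1)²/24 = 1
Ellipse, center (-10, -1), major axis horizontal; a² = 49, b² = 24.
c² = a² - b² = 49 - 24 = 25, so c = 5.
Foci lie on the horizontal axis through the center: (h ± c, k).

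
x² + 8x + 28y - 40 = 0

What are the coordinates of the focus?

Only x is squared. Complete the square in x: (x + 4)² = -28(y - 2).
Vertex (-4, 2); 4p = -28 so p = -7. Opens down.
Focus is p units from the vertex along the axis: (h, k + p).

(-4, -5)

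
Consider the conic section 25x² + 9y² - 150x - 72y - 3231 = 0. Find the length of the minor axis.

24

Rearranging, 25(x² - 6x) + 9(y² - 8y) = 3231.
Complete the square: 25(x - 3)² + 9(y - 4)² = 3231 + 225 + 144 = 3600
Divide by 3600: (x - 3)²/144 + (y - 4)²/400 = 1
Ellipse, center (3, 4), major axis vertical; a² = 400, b² = 144.
b² = 144 so b = 12; the minor axis has length 2b = 24.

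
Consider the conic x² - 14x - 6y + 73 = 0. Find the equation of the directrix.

Only x is squared. Complete the square in x: (x - 7)² = 6(y - 4).
Vertex (7, 4); 4p = 6 so p = 3/2. Opens up.
Directrix is the horizontal line y = k − p = 4 − (3/2) = 5/2.

y = 5/2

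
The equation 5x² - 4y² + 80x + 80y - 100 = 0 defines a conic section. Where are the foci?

(-11, 10) and (-5, 10)

5(x² + 16x) -4(y² - 20y) = 100
Complete the square in x and y: 5(x + 8)² -4(y - 10)² = 100 + 320 - 400 = 20
Dividing both sides by 20: (x + 8)²/4 - (y - 10)²/5 = 1
Hyperbola, center (-8, 10), transverse axis horizontal; a² = 4, b² = 5.
c² = a² + b² = 4 + 5 = 9, so c = 3.
Foci lie on the horizontal axis through the center: (h ± c, k).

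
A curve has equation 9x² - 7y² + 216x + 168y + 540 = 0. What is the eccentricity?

Rearranging, 9(x² + 24x) -7(y² - 24y) = -540.
9(x + 12)² -7(y - 12)² = -540 + 1296 - 1008 = -252
Divide through by -252 to get (y - 12)²/36 - (x + 12)²/28 = 1.
Hyperbola, center (-12, 12), transverse axis vertical; a² = 36, b² = 28.
c² = a² + b² = 64, so c = 8.
e = c/a = 8/6 = 4/3.

e = 4/3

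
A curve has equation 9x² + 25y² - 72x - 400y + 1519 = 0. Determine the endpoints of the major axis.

(-1, 8) and (9, 8)

Rearranging, 9(x² - 8x) + 25(y² - 16y) = -1519.
9(x - 4)² + 25(y - 8)² = -1519 + 144 + 1600 = 225
Dividing both sides by 225: (x - 4)²/25 + (y - 8)²/9 = 1
Ellipse, center (4, 8), major axis horizontal; a² = 25, b² = 9.
a = 5. Vertices at (h ± a, k).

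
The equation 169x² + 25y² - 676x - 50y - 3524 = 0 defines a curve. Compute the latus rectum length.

50/13

Collect terms: 169(x² - 4x) + 25(y² - 2y) = 3524
Complete the square in x and y: 169(x - 2)² + 25(y - 1)² = 3524 + 676 + 25 = 4225
Dividing both sides by 4225: (x - 2)²/25 + (y - 1)²/169 = 1
Ellipse, center (2, 1), major axis vertical; a² = 169, b² = 25.
Latus rectum length = 2b²/a = 2·25/13 = 50/13.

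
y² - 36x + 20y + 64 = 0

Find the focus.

(8, -10)

Only y is squared. Complete the square in y: (y + 10)² = 36(x + 1).
Vertex (-1, -10); 4p = 36 so p = 9. Opens right.
Focus is p units from the vertex along the axis: (h + p, k).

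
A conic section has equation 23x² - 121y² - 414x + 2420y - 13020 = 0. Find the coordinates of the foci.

(-3, 10) and (21, 10)

Rearranging, 23(x² - 18x) -121(y² - 20y) = 13020.
Complete the square in x and y: 23(x - 9)² -121(y - 10)² = 13020 + 1863 - 12100 = 2783
Divide through by 2783 to get (x - 9)²/121 - (y - 10)²/23 = 1.
Hyperbola, center (9, 10), transverse axis horizontal; a² = 121, b² = 23.
c² = a² + b² = 121 + 23 = 144, so c = 12.
Foci lie on the horizontal axis through the center: (h ± c, k).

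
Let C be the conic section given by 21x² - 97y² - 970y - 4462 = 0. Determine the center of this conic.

(0, -5)

Collect terms: 21x² -97(y² + 10y) = 4462
Completing the square gives 21x² -97(y + 5)² = 4462 + 0 - 2425 = 2037.
Divide through by 2037 to get x²/97 - (y + 5)²/21 = 1.
Hyperbola with center (0, -5).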